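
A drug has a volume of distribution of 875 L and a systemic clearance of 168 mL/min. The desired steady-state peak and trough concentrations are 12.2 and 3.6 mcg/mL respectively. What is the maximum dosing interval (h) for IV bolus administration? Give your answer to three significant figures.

CL = 168 mL/min = 168 × 0.06 = 10.08 L/h
k = CL / Vd = 10.08 / 875.0 = 0.01152 h⁻¹
Between IV bolus doses, concentration decays as C = C₀·e^(−kτ), so C_peak/C_trough = e^(kτ).
τ_max = ln(C_peak/C_trough) / k = ln(12.2/3.6) / 0.01152 = 1.221 / 0.01152 = 106.0 h

106 h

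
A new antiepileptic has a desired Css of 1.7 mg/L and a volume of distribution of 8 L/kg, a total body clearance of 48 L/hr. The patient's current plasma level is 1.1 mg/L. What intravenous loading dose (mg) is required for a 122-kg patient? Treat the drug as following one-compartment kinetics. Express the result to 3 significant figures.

586 mg

Total Vd = 8 × 122 = 976.0 L
Concentration deficit ΔC = 1.7 − 1.1 = 0.6000 mg/L
LD = Vd × ΔC = 976.0 × 0.6000 = 585.6 mg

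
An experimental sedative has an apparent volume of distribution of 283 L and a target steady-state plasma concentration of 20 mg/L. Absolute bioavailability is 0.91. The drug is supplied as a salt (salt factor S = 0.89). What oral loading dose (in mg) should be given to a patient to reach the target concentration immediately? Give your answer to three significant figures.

6990 mg

LD = Vd × C / F / S = 283.0 × 20.00 / 0.91 / 0.89 = 6989 mg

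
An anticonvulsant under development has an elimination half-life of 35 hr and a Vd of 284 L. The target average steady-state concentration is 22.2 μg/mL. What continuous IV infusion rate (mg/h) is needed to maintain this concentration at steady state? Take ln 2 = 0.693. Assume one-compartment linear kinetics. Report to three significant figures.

CL = ln 2 · Vd / t½ = 0.693 × 284.0 / 35 = 5.623 L/h
Infusion rate = CL × Css = 5.623 × 22.2 = 124.8 mg/h

125 mg/h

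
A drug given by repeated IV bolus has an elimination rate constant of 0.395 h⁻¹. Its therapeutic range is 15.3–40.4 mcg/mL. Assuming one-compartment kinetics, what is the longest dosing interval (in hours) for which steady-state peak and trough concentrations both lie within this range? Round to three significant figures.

Between IV bolus doses, concentration decays as C = C₀·e^(−kτ), so C_peak/C_trough = e^(kτ).
τ_max = ln(C_peak/C_trough) / k = ln(40.4/15.3) / 0.3950 = 0.9710 / 0.3950 = 2.458 h

2.46 h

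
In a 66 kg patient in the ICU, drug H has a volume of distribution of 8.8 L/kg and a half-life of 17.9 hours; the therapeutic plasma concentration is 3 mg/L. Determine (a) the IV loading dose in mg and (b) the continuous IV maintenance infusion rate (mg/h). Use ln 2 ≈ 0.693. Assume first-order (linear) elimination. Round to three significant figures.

Total Vd = 8.8 × 66 = 580.8 L
LD = Vd × C = 580.8 × 3 = 1742 mg
CL = 0.693 × Vd / t½ = 0.693 × 580.8 / 17.9 = 22.49 L/h
Infusion rate = CL × Css = 22.49 × 3 = 67.47 mg/h

(a) 1740 mg; (b) 67.5 mg/h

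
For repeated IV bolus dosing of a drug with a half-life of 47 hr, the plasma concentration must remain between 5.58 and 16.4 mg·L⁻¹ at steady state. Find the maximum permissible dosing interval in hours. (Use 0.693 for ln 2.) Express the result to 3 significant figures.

73.1 h

k = 0.693 / t½ = 0.693 / 47 = 0.01474 h⁻¹
Between IV bolus doses, concentration decays as C = C₀·e^(−kτ), so C_peak/C_trough = e^(kτ).
τ_max = ln(C_peak/C_trough) / k = ln(16.4/5.58) / 0.01474 = 1.078 / 0.01474 = 73.13 h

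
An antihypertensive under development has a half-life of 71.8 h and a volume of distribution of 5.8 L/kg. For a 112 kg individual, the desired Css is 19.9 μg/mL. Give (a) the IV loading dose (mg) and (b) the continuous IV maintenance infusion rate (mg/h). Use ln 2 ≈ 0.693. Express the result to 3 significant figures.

(a) 12900 mg; (b) 125 mg/h

Vd(total) = 112 kg × 5.8 L/kg = 649.6 L
LD = Vd × C = 649.6 × 19.9 = 12930 mg
CL = 0.693 × Vd / t½ = 0.693 × 649.6 / 71.8 = 6.270 L/h
Infusion rate = CL × Css = 6.270 × 19.9 = 124.8 mg/h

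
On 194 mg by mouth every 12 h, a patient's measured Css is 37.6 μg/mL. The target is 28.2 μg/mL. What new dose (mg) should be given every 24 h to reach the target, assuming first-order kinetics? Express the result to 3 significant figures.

With linear kinetics, Css is proportional to dose rate (D/τ) at fixed clearance.
D₂ = D₁ × (Css,target / Css,current) × (τ₂/τ₁) = 194 × (28.2/37.6) × (24/12) = 291.0 mg

291 mg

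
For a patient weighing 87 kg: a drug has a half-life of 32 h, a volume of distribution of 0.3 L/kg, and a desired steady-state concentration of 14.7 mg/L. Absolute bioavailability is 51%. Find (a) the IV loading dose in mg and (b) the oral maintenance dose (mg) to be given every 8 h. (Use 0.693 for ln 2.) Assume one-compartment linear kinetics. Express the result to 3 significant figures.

Vd(total) = 87 kg × 0.3 L/kg = 26.10 L
LD = Vd × C = 26.10 × 14.7 = 383.7 mg
CL = 0.693 × Vd / t½ = 0.693 × 26.10 / 32 = 0.5652 L/h
D = CL × Css × τ / F = 0.5652 × 14.7 × 8 / 0.51 = 130.3 mg

(a) 384 mg; (b) 130 mg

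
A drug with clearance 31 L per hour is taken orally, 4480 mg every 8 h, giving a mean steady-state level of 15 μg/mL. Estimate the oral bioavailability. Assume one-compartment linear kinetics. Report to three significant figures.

0.830

F·D/τ = CL·Css at steady state → F = CL·Css·τ / D.
F = 31 × 15 × 8 / 4480 = 0.830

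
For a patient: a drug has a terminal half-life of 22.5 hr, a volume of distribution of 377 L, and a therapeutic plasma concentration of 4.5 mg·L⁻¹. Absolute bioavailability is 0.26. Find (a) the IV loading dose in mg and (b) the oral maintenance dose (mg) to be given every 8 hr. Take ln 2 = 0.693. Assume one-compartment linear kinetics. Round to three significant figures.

LD = Vd × C = 377.0 × 4.5 = 1697 mg
CL = 0.693 × Vd / t½ = 0.693 × 377.0 / 22.5 = 11.61 L/h
D = CL × Css × τ / F = 11.61 × 4.5 × 8 / 0.26 = 1608 mg

(a) 1700 mg; (b) 1610 mg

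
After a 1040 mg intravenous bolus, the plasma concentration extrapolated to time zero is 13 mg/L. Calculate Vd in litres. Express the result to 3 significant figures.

80.0 L

Immediately after an IV bolus, C₀ = Dose / Vd, so Vd = Dose / C₀.
Vd = 1040 / 13 = 80.00 L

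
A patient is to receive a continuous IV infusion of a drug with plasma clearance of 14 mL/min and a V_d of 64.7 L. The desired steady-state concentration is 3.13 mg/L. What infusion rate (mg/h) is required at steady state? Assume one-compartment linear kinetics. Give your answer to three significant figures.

Convert clearance: 14 mL/min × 60 min/h ÷ 1000 mL/L = 0.8400 L/h
R₀ = 0.8400 × 3.13 = 2.629 mg/h

2.63 mg/h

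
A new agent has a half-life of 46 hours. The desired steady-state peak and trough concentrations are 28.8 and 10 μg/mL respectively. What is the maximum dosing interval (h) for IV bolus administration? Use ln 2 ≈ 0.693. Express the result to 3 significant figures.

k = 0.693 / t½ = 0.693 / 46 = 0.01507 h⁻¹
Between IV bolus doses, concentration decays as C = C₀·e^(−kτ), so C_peak/C_trough = e^(kτ).
τ_max = ln(C_peak/C_trough) / k = ln(28.8/10) / 0.01507 = 1.058 / 0.01507 = 70.21 h

70.2 h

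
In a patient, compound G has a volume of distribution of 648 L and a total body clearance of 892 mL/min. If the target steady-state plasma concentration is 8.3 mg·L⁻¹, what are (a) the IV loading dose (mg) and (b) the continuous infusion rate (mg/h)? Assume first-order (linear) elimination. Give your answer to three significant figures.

(a) 5380 mg; (b) 444 mg/h

Loading dose = Vd × C = 648.0 × 8.3 = 5378 mg
CL = 892 mL/min = 892 × 0.06 = 53.52 L/h
Maintenance infusion rate = CL × Css = 53.52 × 8.3 = 444.2 mg/h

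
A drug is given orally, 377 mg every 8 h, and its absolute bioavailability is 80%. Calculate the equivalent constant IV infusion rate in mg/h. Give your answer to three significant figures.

37.7 mg/h

Equivalent systemic input: infusion rate = F·D/τ.
Rate = 0.8 × 377 / 8 = 37.70 mg/h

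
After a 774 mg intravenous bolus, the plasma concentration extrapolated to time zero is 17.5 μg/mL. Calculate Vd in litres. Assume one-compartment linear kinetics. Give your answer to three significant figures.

Immediately after an IV bolus, C₀ = Dose / Vd, so Vd = Dose / C₀.
Vd = 774 / 17.5 = 44.23 L

44.2 L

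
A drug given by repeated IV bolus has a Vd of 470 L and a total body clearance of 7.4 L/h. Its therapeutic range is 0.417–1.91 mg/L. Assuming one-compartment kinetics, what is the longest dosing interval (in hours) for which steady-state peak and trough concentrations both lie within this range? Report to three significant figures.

96.7 h

k = CL / Vd = 7.400 / 470.0 = 0.01574 h⁻¹
Between IV bolus doses, concentration decays as C = C₀·e^(−kτ), so C_peak/C_trough = e^(kτ).
τ_max = ln(C_peak/C_trough) / k = ln(1.91/0.417) / 0.01574 = 1.522 / 0.01574 = 96.70 h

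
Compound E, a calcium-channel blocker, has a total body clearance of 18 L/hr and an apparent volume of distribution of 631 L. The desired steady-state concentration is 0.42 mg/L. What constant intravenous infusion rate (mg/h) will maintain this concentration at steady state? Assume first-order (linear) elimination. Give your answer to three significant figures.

Rate = CL × Css = 18.00 × 0.42 = 7.560 mg/h

7.56 mg/h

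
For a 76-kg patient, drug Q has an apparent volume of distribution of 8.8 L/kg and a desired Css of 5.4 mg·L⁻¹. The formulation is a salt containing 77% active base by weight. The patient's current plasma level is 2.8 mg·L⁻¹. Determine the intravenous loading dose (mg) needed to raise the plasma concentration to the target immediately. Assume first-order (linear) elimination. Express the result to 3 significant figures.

Vd = 8.8 L/kg × 76 kg = 668.8 L
Concentration deficit ΔC = 5.4 − 2.8 = 2.600 mg/L
LD = Vd × ΔC / S = 668.8 × 2.600 / 0.77 = 2258 mg

2260 mg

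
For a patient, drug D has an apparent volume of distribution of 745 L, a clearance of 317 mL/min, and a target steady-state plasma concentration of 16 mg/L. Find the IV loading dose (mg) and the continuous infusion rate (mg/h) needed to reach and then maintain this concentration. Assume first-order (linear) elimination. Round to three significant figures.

(a) 11900 mg; (b) 304 mg/h

Loading dose = Vd × C = 745.0 × 16 = 11920 mg
CL = 317 mL/min = 317 × 0.06 = 19.02 L/h
Infusion rate = 19.02 L/h × 16 mg/L = 304.3 mg/h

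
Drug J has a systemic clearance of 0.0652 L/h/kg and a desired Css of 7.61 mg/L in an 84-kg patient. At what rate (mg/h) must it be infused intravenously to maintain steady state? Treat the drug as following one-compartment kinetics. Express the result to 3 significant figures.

CL = 0.0652 L/h/kg × 84 kg = 5.477 L/h
Infusion rate = CL · Css = 5.477 L/h × 7.61 mg/L = 41.68 mg/h

41.7 mg/h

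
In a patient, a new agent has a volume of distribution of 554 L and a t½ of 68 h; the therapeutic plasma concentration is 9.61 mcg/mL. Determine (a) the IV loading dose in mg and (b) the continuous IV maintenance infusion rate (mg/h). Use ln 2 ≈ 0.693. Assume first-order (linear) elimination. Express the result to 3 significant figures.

LD = Vd × C = 554.0 × 9.61 = 5324 mg
CL = 0.693 × Vd / t½ = 0.693 × 554.0 / 68 = 5.646 L/h
Infusion rate = CL × Css = 5.646 × 9.61 = 54.26 mg/h

(a) 5320 mg; (b) 54.3 mg/h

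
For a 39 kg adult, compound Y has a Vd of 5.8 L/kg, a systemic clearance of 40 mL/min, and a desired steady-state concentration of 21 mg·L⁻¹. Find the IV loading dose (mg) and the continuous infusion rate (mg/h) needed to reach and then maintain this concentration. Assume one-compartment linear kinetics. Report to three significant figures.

Vd(total) = 39 kg × 5.8 L/kg = 226.2 L
Loading dose = Vd × C = 226.2 × 21 = 4750 mg
CL = 40 mL/min × 60/1000 = 2.400 L/h
Maintenance infusion rate = CL × Css = 2.400 × 21 = 50.40 mg/h

(a) 4750 mg; (b) 50.4 mg/h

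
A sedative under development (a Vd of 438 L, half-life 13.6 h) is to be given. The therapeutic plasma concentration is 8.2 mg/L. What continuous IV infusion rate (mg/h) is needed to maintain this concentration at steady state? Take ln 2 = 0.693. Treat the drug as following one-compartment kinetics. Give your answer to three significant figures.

k = 0.693/13.6 = 0.05096 h⁻¹, so CL = k·Vd = 0.05096 × 438.0 = 22.32 L/h
Infusion rate = CL × Css = 22.32 × 8.2 = 183.0 mg/h

183 mg/h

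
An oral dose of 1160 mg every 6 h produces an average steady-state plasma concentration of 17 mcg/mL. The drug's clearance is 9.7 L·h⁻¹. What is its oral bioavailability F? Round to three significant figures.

F·D/τ = CL·Css at steady state → F = CL·Css·τ / D.
F = 9.7 × 17 × 6 / 1160 = 0.853

0.853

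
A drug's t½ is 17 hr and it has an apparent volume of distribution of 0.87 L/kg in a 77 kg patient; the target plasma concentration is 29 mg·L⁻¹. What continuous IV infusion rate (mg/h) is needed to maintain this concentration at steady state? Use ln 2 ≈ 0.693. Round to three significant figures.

Vd = 0.87 L/kg × 77 kg = 66.99 L
CL = 0.693 × Vd / t½ = 0.693 × 66.99 / 17 = 2.731 L/h
Infusion rate = CL × Css = 2.731 × 29 = 79.20 mg/h

79.2 mg/h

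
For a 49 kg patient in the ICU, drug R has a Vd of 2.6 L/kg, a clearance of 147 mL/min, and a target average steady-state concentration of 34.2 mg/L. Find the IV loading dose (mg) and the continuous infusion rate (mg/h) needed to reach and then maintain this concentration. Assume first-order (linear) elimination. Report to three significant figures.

Total Vd = 2.6 × 49 = 127.4 L
Loading dose = Vd × C = 127.4 × 34.2 = 4357 mg
Convert clearance: 147 mL/min × 60 min/h ÷ 1000 mL/L = 8.820 L/h
Infusion rate = 8.820 L/h × 34.2 mg/L = 301.6 mg/h

(a) 4360 mg; (b) 302 mg/h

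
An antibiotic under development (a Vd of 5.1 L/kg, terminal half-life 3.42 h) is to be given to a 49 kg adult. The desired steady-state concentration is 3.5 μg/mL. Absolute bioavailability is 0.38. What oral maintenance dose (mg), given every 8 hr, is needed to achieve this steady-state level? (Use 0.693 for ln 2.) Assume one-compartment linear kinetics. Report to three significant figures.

3730 mg

Vd = 5.1 L/kg × 49 kg = 249.9 L
CL = 0.693 × Vd / t½ = 0.693 × 249.9 / 3.42 = 50.64 L/h
D = CL × Css × τ / F = 50.64 × 3.5 × 8 / 0.38 = 3731 mg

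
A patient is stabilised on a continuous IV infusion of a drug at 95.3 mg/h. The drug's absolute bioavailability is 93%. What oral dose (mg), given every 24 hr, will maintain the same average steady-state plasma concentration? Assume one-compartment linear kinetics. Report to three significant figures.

2460 mg

To maintain the same Css, the systemic dosing rate must be unchanged: F·D/τ = infusion rate.
D = rate × τ / F = 95.3 × 24 / 0.93 = 2459 mg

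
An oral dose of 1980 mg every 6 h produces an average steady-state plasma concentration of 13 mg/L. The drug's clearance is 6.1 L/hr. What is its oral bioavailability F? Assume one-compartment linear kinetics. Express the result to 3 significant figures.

F·D/τ = CL·Css at steady state → F = CL·Css·τ / D.
F = 6.1 × 13 × 6 / 1980 = 0.240

0.240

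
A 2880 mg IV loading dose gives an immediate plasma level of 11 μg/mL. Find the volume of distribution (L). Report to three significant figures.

Immediately after an IV bolus, C₀ = Dose / Vd, so Vd = Dose / C₀.
Vd = 2880 / 11 = 261.8 L

262 L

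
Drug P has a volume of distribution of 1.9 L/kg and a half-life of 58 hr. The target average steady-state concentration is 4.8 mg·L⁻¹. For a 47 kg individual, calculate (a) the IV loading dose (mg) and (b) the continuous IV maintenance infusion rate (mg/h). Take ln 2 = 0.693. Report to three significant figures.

(a) 429 mg; (b) 5.12 mg/h

Vd(total) = 47 kg × 1.9 L/kg = 89.30 L
LD = Vd × C = 89.30 × 4.8 = 428.6 mg
CL = 0.693 × Vd / t½ = 0.693 × 89.30 / 58 = 1.067 L/h
Infusion rate = CL × Css = 1.067 × 4.8 = 5.122 mg/h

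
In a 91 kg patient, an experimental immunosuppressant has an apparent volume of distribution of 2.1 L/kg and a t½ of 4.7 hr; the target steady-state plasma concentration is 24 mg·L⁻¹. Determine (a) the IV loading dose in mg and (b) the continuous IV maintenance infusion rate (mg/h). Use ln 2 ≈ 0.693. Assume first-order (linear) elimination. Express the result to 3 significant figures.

Vd(total) = 91 kg × 2.1 L/kg = 191.1 L
LD = Vd × C = 191.1 × 24 = 4586 mg
CL = 0.693 × Vd / t½ = 0.693 × 191.1 / 4.7 = 28.18 L/h
Infusion rate = CL × Css = 28.18 × 24 = 676.3 mg/h

(a) 4590 mg; (b) 676 mg/h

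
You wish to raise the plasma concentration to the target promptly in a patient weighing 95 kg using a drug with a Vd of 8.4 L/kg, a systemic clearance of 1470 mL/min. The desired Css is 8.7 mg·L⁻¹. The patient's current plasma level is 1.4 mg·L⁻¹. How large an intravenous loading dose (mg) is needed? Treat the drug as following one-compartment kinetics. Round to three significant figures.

5830 mg

Total Vd = 8.4 × 95 = 798.0 L
The loading dose fills Vd to the target concentration; clearance is irrelevant here.
Concentration deficit ΔC = 8.7 − 1.4 = 7.300 mg/L
LD = Vd × ΔC = 798.0 × 7.300 = 5825 mg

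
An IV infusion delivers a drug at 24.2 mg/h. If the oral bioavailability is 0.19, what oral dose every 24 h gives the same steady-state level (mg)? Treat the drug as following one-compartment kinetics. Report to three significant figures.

3060 mg

To maintain the same Css, the systemic dosing rate must be unchanged: F·D/τ = infusion rate.
D = rate × τ / F = 24.2 × 24 / 0.19 = 3057 mg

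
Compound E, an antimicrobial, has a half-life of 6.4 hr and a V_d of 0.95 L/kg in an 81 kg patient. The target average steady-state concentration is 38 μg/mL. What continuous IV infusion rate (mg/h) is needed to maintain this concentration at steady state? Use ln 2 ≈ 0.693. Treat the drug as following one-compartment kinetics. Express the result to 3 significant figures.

317 mg/h

Vd(total) = 81 kg × 0.95 L/kg = 76.95 L
CL = 0.693 × Vd / t½ = 0.693 × 76.95 / 6.4 = 8.332 L/h
Infusion rate = CL × Css = 8.332 × 38 = 316.6 mg/h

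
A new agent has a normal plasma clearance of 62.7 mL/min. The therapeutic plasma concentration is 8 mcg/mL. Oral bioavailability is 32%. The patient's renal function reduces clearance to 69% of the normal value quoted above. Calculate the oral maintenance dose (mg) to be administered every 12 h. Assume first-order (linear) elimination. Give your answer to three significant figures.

CL = 62.7 mL/min = 62.7 × 0.06 = 3.762 L/h
Patient clearance = 0.69 × 3.762 = 2.596 L/h
D = CL × Css × τ / F = 2.596 × 8 × 12 / 0.32 = 778.8 mg

779 mg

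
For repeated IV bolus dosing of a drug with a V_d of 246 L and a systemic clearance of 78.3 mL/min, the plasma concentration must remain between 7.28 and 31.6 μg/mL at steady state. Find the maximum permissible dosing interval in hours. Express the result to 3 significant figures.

Convert clearance: 78.3 mL/min × 60 min/h ÷ 1000 mL/L = 4.698 L/h
k = CL / Vd = 4.698 / 246.0 = 0.01910 h⁻¹
Between IV bolus doses, concentration decays as C = C₀·e^(−kτ), so C_peak/C_trough = e^(kτ).
τ_max = ln(C_peak/C_trough) / k = ln(31.6/7.28) / 0.01910 = 1.468 / 0.01910 = 76.86 h

76.9 h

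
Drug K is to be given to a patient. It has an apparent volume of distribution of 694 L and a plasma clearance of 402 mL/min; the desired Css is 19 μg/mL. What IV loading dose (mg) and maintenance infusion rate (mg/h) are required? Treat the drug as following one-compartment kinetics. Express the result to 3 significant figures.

(a) 13200 mg; (b) 458 mg/h

LD = Vd · C_target = 694.0 × 19 = 13190 mg
CL = 402 mL/min = 402 × 0.06 = 24.12 L/h
Maintenance: replace elimination → rate = CL × Css = 24.12 × 19 = 458.3 mg/h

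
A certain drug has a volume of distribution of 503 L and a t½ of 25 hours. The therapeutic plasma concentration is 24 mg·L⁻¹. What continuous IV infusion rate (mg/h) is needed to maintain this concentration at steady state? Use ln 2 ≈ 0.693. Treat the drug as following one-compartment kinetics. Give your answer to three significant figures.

335 mg/h

CL = ln 2 · Vd / t½ = 0.693 × 503.0 / 25 = 13.94 L/h
Infusion rate = CL × Css = 13.94 × 24 = 334.6 mg/h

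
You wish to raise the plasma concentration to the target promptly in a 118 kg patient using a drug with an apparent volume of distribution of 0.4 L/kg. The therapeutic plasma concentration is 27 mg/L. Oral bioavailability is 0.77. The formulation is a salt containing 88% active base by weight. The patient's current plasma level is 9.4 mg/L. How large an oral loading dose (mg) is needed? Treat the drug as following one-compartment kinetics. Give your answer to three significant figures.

Vd = 0.4 L/kg × 118 kg = 47.20 L
Concentration deficit ΔC = 27 − 9.4 = 17.60 mg/L
LD = Vd × ΔC / F / S = 47.20 × 17.60 / 0.77 / 0.88 = 1226 mg

1230 mg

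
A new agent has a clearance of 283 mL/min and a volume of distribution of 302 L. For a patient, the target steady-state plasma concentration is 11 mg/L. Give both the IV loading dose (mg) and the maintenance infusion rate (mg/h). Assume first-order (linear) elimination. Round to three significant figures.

(a) 3320 mg; (b) 187 mg/h

LD = Vd · C_target = 302.0 × 11 = 3322 mg
CL = 283 mL/min = 283 × 0.06 = 16.98 L/h
Maintenance: replace elimination → rate = CL × Css = 16.98 × 11 = 186.8 mg/h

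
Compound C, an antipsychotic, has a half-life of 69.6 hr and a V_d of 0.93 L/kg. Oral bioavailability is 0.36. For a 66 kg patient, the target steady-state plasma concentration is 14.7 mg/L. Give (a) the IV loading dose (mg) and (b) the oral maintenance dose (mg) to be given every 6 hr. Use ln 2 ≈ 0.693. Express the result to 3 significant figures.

Total Vd = 0.93 × 66 = 61.38 L
LD = Vd × C = 61.38 × 14.7 = 902.3 mg
CL = 0.693 × Vd / t½ = 0.693 × 61.38 / 69.6 = 0.6112 L/h
D = CL × Css × τ / F = 0.6112 × 14.7 × 6 / 0.36 = 149.7 mg

(a) 902 mg; (b) 150 mg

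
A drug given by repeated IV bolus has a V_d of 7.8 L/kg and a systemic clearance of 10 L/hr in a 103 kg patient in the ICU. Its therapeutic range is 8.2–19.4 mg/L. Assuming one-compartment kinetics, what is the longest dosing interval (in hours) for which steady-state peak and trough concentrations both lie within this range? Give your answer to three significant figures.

69.2 h

Total Vd = 7.8 × 103 = 803.4 L
k = CL / Vd = 10.00 / 803.4 = 0.01245 h⁻¹
Between IV bolus doses, concentration decays as C = C₀·e^(−kτ), so C_peak/C_trough = e^(kτ).
τ_max = ln(C_peak/C_trough) / k = ln(19.4/8.2) / 0.01245 = 0.8611 / 0.01245 = 69.16 h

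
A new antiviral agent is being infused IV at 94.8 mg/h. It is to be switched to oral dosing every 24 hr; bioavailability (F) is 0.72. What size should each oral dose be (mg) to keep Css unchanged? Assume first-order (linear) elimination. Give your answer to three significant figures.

To maintain the same Css, the systemic dosing rate must be unchanged: F·D/τ = infusion rate.
D = rate × τ / F = 94.8 × 24 / 0.72 = 3160 mg

3160 mg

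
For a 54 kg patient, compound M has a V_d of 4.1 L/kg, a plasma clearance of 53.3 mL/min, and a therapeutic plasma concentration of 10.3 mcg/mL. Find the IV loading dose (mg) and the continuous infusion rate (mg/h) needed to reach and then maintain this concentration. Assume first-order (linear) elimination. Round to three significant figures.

Vd = 4.1 L/kg × 54 kg = 221.4 L
Loading dose = Vd × C = 221.4 × 10.3 = 2280 mg
Convert clearance: 53.3 mL/min × 60 min/h ÷ 1000 mL/L = 3.198 L/h
Maintenance: replace elimination → rate = CL × Css = 3.198 × 10.3 = 32.94 mg/h

(a) 2280 mg; (b) 32.9 mg/h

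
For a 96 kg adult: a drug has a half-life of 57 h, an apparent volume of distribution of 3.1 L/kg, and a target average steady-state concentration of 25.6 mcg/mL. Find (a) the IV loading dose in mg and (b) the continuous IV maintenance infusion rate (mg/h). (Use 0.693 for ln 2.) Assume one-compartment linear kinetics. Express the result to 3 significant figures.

Vd(total) = 96 kg × 3.1 L/kg = 297.6 L
LD = Vd × C = 297.6 × 25.6 = 7619 mg
CL = 0.693 × Vd / t½ = 0.693 × 297.6 / 57 = 3.618 L/h
Infusion rate = CL × Css = 3.618 × 25.6 = 92.62 mg/h

(a) 7620 mg; (b) 92.6 mg/h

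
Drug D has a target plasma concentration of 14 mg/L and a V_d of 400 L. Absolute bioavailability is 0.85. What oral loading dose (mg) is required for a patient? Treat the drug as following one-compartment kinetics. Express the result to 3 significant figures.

6590 mg

LD = Vd × C / F = 400.0 × 14.00 / 0.85 = 6588 mg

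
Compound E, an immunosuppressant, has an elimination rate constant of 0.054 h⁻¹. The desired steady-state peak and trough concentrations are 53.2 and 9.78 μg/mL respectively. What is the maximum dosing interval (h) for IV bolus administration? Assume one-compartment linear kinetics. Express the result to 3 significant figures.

31.4 h

Between IV bolus doses, concentration decays as C = C₀·e^(−kτ), so C_peak/C_trough = e^(kτ).
τ_max = ln(C_peak/C_trough) / k = ln(53.2/9.78) / 0.05400 = 1.694 / 0.05400 = 31.37 h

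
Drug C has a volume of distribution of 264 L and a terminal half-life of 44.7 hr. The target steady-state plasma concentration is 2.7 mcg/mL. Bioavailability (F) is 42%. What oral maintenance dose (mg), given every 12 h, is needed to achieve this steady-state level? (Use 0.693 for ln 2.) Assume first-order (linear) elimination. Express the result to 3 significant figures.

CL = ln 2 · Vd / t½ = 0.693 × 264.0 / 44.7 = 4.093 L/h
D = CL × Css × τ / F = 4.093 × 2.7 × 12 / 0.42 = 315.7 mg

316 mg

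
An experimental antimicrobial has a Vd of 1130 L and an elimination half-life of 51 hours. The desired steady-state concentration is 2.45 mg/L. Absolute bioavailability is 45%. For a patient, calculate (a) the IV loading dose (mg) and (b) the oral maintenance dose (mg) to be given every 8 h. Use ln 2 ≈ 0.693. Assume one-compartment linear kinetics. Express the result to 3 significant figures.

(a) 2770 mg; (b) 669 mg

LD = Vd × C = 1130 × 2.45 = 2769 mg
CL = 0.693 × Vd / t½ = 0.693 × 1130 / 51 = 15.35 L/h
D = CL × Css × τ / F = 15.35 × 2.45 × 8 / 0.45 = 668.6 mg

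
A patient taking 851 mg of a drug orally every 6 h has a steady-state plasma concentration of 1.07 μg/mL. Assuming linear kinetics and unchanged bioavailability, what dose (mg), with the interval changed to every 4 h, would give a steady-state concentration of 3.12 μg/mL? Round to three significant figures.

1650 mg

For first-order elimination, Css ∝ F·D/(CL·τ); F and CL are unchanged, so Css ∝ D/τ.
D₂ = D₁ × (Css,target / Css,current) × (τ₂/τ₁) = 851 × (3.12/1.07) × (4/6) = 1654 mg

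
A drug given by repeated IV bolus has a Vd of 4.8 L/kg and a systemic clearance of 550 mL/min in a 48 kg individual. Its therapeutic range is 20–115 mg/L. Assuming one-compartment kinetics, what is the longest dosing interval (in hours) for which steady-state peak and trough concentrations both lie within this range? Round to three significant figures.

12.2 h

Vd = 4.8 L/kg × 48 kg = 230.4 L
CL = 550 mL/min × 60/1000 = 33.00 L/h
k = CL / Vd = 33.00 / 230.4 = 0.1432 h⁻¹
Between IV bolus doses, concentration decays as C = C₀·e^(−kτ), so C_peak/C_trough = e^(kτ).
τ_max = ln(C_peak/C_trough) / k = ln(115/20) / 0.1432 = 1.749 / 0.1432 = 12.21 h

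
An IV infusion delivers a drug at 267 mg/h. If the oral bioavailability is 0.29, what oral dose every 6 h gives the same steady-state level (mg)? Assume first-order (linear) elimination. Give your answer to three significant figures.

5520 mg

To maintain the same Css, the systemic dosing rate must be unchanged: F·D/τ = infusion rate.
D = rate × τ / F = 267 × 6 / 0.29 = 5524 mg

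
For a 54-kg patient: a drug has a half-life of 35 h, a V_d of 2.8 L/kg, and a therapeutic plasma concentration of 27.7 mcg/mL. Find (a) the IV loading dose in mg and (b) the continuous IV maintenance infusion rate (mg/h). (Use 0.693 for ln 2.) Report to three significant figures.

(a) 4190 mg; (b) 82.9 mg/h

Vd(total) = 54 kg × 2.8 L/kg = 151.2 L
LD = Vd × C = 151.2 × 27.7 = 4188 mg
CL = 0.693 × Vd / t½ = 0.693 × 151.2 / 35 = 2.994 L/h
Infusion rate = CL × Css = 2.994 × 27.7 = 82.93 mg/h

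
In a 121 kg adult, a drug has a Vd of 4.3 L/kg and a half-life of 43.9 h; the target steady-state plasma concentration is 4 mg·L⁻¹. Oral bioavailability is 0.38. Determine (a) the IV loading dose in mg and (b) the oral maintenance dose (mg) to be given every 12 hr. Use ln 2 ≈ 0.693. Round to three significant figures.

(a) 2080 mg; (b) 1040 mg

Total Vd = 4.3 × 121 = 520.3 L
LD = Vd × C = 520.3 × 4 = 2081 mg
CL = 0.693 × Vd / t½ = 0.693 × 520.3 / 43.9 = 8.213 L/h
D = CL × Css × τ / F = 8.213 × 4 × 12 / 0.38 = 1037 mg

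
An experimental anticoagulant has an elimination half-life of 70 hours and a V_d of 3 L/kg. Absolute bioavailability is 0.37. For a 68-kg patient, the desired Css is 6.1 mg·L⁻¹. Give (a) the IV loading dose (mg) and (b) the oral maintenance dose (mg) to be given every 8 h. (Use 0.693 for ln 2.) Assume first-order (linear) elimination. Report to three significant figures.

(a) 1240 mg; (b) 266 mg

Vd(total) = 68 kg × 3 L/kg = 204.0 L
LD = Vd × C = 204.0 × 6.1 = 1244 mg
CL = 0.693 × Vd / t½ = 0.693 × 204.0 / 70 = 2.020 L/h
D = CL × Css × τ / F = 2.020 × 6.1 × 8 / 0.37 = 266.4 mg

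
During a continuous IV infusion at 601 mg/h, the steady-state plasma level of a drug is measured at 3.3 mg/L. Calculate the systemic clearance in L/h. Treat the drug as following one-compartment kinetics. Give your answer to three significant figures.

182 L/h

At steady state, infusion rate = CL × Css, so CL = rate / Css.
CL = 601 / 3.3 = 182.1 L/h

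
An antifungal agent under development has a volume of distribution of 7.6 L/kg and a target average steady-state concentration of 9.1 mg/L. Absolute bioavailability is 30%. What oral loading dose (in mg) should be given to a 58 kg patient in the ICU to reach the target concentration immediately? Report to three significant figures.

Total Vd = 7.6 × 58 = 440.8 L
LD = Vd × C / F = 440.8 × 9.100 / 0.3 = 13370 mg

13400 mg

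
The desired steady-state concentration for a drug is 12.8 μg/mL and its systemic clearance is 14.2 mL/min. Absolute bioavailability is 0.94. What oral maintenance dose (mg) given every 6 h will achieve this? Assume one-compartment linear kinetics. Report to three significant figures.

69.6 mg

CL = 14.2 mL/min × 60/1000 = 0.8520 L/h
At steady state, dose per interval replaces the amount cleared in that interval: F·D/τ = CL·Css.
D = CL × Css × τ / F = 0.8520 × 12.8 × 6 / 0.94 = 69.61 mg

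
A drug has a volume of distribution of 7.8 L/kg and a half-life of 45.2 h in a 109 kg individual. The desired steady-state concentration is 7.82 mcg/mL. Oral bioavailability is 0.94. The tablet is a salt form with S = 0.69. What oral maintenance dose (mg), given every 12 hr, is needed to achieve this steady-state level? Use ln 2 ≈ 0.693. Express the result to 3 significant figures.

1890 mg

Vd = 7.8 L/kg × 109 kg = 850.2 L
CL = 0.693 × Vd / t½ = 0.693 × 850.2 / 45.2 = 13.04 L/h
D = CL × Css × τ / F / S = 13.04 × 7.82 × 12 / 0.94 / 0.69 = 1887 mg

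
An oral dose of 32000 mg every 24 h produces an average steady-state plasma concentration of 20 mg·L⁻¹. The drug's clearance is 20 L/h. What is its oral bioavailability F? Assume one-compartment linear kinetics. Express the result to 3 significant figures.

0.300

F·D/τ = CL·Css at steady state → F = CL·Css·τ / D.
F = 20 × 20 × 24 / 32000 = 0.300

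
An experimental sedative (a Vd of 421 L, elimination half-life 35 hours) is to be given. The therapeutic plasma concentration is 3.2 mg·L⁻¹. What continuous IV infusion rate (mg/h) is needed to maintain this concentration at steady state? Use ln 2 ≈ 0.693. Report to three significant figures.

26.7 mg/h

k = 0.693/35 = 0.01980 h⁻¹, so CL = k·Vd = 0.01980 × 421.0 = 8.336 L/h
Infusion rate = CL × Css = 8.336 × 3.2 = 26.68 mg/h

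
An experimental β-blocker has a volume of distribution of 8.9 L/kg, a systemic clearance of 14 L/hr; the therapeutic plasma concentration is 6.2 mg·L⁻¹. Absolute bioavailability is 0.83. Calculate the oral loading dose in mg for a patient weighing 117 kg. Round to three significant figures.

Vd = 8.9 L/kg × 117 kg = 1041 L
The loading dose fills Vd to the target concentration; clearance is irrelevant here.
LD = Vd × C / F = 1041 × 6.200 / 0.83 = 7776 mg

7780 mg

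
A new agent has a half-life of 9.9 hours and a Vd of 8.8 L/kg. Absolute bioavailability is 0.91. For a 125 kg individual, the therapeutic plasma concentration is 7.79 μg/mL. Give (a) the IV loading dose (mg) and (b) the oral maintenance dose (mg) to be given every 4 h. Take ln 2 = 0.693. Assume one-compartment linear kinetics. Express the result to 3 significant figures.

Total Vd = 8.8 × 125 = 1100 L
LD = Vd × C = 1100 × 7.79 = 8569 mg
CL = 0.693 × Vd / t½ = 0.693 × 1100 / 9.9 = 77.00 L/h
D = CL × Css × τ / F = 77.00 × 7.79 × 4 / 0.91 = 2637 mg

(a) 8570 mg; (b) 2640 mg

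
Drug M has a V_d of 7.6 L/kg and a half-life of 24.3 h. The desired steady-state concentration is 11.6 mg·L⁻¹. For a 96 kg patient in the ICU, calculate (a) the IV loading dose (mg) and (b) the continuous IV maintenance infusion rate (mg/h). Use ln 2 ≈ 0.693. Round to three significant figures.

Vd = 7.6 L/kg × 96 kg = 729.6 L
LD = Vd × C = 729.6 × 11.6 = 8463 mg
CL = 0.693 × Vd / t½ = 0.693 × 729.6 / 24.3 = 20.81 L/h
Infusion rate = CL × Css = 20.81 × 11.6 = 241.4 mg/h

(a) 8460 mg; (b) 241 mg/h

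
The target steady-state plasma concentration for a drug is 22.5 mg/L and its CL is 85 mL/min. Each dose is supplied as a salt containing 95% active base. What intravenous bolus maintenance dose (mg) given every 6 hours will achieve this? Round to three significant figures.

725 mg

CL = 85 mL/min × 60/1000 = 5.100 L/h
At steady state, dose per interval replaces the amount cleared in that interval: S·D/τ = CL·Css.
D = CL × Css × τ / S = 5.100 × 22.5 × 6 / 0.95 = 724.7 mg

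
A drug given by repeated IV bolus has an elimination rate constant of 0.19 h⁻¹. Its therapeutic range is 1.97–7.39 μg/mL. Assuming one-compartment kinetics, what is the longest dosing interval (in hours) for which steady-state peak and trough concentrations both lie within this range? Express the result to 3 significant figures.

Between IV bolus doses, concentration decays as C = C₀·e^(−kτ), so C_peak/C_trough = e^(kτ).
τ_max = ln(C_peak/C_trough) / k = ln(7.39/1.97) / 0.1900 = 1.322 / 0.1900 = 6.958 h

6.96 h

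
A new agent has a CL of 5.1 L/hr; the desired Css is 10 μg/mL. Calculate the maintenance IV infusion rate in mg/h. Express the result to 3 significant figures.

Infusion rate = CL · Css = 5.100 L/h × 10 mg/L = 51.00 mg/h

51.0 mg/h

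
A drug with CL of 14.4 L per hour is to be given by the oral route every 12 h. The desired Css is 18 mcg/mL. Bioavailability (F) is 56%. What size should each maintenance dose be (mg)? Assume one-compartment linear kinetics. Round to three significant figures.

At steady state, dose per interval replaces the amount cleared in that interval: F·D/τ = CL·Css.
D = CL × Css × τ / F = 14.40 × 18 × 12 / 0.56 = 5554 mg

5550 mg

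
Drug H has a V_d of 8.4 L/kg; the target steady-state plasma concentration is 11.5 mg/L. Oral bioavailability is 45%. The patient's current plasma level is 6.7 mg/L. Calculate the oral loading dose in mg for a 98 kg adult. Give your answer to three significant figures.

8780 mg

Vd(total) = 98 kg × 8.4 L/kg = 823.2 L
Concentration deficit ΔC = 11.5 − 6.7 = 4.800 mg/L
LD = Vd × ΔC / F = 823.2 × 4.800 / 0.45 = 8781 mg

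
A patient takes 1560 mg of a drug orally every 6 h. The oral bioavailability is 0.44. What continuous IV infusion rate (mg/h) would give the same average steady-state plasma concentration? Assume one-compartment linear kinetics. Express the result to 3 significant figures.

Equivalent systemic input: infusion rate = F·D/τ.
Rate = 0.44 × 1560 / 6 = 114.4 mg/h

114 mg/h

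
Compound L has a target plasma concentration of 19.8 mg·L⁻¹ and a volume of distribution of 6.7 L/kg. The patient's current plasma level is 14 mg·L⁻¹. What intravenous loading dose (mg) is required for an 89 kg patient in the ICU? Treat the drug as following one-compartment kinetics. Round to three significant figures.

Vd = 6.7 L/kg × 89 kg = 596.3 L
Concentration deficit ΔC = 19.8 − 14 = 5.800 mg/L
LD = Vd × ΔC = 596.3 × 5.800 = 3459 mg

3460 mg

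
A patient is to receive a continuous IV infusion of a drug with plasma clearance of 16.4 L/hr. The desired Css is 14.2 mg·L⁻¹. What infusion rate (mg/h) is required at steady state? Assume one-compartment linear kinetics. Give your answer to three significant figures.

233 mg/h

Infusion rate = CL · Css = 16.40 L/h × 14.2 mg/L = 232.9 mg/h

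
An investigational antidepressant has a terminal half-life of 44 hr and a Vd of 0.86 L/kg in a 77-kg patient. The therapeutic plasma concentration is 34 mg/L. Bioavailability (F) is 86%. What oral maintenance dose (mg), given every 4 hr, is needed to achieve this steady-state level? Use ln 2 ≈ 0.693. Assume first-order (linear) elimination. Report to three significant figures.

Vd(total) = 77 kg × 0.86 L/kg = 66.22 L
k = 0.693/44 = 0.01575 h⁻¹, so CL = k·Vd = 0.01575 × 66.22 = 1.043 L/h
D = CL × Css × τ / F = 1.043 × 34 × 4 / 0.86 = 164.9 mg

165 mg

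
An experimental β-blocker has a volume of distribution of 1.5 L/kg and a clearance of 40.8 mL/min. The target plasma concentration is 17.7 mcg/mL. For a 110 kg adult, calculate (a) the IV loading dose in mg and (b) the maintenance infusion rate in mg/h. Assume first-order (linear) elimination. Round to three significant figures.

(a) 2920 mg; (b) 43.3 mg/h

Total Vd = 1.5 × 110 = 165.0 L
Loading dose = Vd × C = 165.0 × 17.7 = 2921 mg
CL = 40.8 mL/min × 60/1000 = 2.448 L/h
Infusion rate = 2.448 L/h × 17.7 mg/L = 43.33 mg/h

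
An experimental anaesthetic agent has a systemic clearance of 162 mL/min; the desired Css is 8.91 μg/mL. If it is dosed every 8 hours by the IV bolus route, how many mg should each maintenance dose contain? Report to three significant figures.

CL = 162 mL/min × 60/1000 = 9.720 L/h
At steady state, dose per interval replaces the amount cleared in that interval: D/τ = CL·Css.
D = CL × Css × τ = 9.720 × 8.91 × 8 = 692.8 mg

693 mg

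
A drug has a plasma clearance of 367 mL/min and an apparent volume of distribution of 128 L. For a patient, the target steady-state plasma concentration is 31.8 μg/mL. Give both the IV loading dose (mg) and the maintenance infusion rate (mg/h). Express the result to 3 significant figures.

(a) 4070 mg; (b) 700 mg/h

LD = Vd · C_target = 128.0 × 31.8 = 4070 mg
Convert clearance: 367 mL/min × 60 min/h ÷ 1000 mL/L = 22.02 L/h
Maintenance: replace elimination → rate = CL × Css = 22.02 × 31.8 = 700.2 mg/h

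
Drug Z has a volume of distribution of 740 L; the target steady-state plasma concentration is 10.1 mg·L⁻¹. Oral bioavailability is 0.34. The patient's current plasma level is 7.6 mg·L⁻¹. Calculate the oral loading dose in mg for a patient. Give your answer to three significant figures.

The loading dose fills Vd to the target concentration.
Concentration deficit ΔC = 10.1 − 7.6 = 2.500 mg/L
LD = Vd × ΔC / F = 740.0 × 2.500 / 0.34 = 5441 mg

5440 mg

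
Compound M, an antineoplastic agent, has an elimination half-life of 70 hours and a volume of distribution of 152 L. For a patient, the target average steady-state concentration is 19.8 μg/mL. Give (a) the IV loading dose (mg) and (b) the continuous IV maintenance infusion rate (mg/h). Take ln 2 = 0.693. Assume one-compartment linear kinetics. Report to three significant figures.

LD = Vd × C = 152.0 × 19.8 = 3010 mg
CL = 0.693 × Vd / t½ = 0.693 × 152.0 / 70 = 1.505 L/h
Infusion rate = CL × Css = 1.505 × 19.8 = 29.80 mg/h

(a) 3010 mg; (b) 29.8 mg/h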